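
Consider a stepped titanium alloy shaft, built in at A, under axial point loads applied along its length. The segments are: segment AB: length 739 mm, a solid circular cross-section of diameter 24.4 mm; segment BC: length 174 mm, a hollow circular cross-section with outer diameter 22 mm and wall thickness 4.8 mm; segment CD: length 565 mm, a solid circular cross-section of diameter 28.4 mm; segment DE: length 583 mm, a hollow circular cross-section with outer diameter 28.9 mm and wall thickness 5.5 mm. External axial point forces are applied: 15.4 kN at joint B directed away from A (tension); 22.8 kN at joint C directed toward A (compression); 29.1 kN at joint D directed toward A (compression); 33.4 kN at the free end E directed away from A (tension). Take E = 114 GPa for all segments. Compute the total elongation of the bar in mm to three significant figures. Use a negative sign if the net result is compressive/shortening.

0.304 mm

Internal axial forces (sectioning from the free end, tension +): N_DE = 33.4 kN, N_CD = 4.3 kN, N_BC = -18.5 kN, N_AB = -3.1 kN.
A_AB = 467.6 mm².
A_BC = 259.4 mm².
A_CD = 633.5 mm².
A_DE = 404.3 mm².
δ_AB = -3100·739/(467.6·114000) = -0.04298 mm
δ_BC = -18500·174/(259.4·114000) = -0.1089 mm
δ_CD = 4300·565/(633.5·114000) = 0.03364 mm
δ_DE = 33400·583/(404.3·114000) = 0.4225 mm
δ = Σδ_i = 0.3043 mm.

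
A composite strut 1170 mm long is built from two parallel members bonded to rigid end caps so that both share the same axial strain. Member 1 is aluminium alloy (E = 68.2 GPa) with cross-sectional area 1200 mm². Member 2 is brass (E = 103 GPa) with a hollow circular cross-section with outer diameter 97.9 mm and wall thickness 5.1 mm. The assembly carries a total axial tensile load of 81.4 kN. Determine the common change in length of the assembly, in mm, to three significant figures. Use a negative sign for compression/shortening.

0.405 mm

A_2 = 1487 mm².
Equal strain + equilibrium ⇒ each member carries load in proportion to AE: A₁E₁ = 81840000 N, A₂E₂ = 153100000 N, ΣAE = 235000000 N.
δ = PL/ΣAE = 81400·1170/235000000 = 0.4053 mm.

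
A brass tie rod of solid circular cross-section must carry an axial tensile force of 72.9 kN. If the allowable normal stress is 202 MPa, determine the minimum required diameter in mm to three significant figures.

21.4 mm

Required area A ≥ P/σ_allow = 72900/202 = 360.9 mm².
For a solid circular section, d ≥ √(4A/π) = 21.44 mm.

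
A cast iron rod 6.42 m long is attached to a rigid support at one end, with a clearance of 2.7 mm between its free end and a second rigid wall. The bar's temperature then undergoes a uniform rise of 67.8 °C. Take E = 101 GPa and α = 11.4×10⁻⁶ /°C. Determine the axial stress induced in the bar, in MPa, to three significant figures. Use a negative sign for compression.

Free thermal expansion αLΔT = 11.4e-6 · 6420 · 67.8 = 4.962 mm.
The walls engage after the gap closes; constrained expansion = 4.962 − 2.7 = 2.262 mm.
The walls impose strain ε = −(2.262)/6420 = -3.5236e-04; σ = Eε = 101000 · -3.5236e-04 = -35.59 MPa.

-35.6 MPa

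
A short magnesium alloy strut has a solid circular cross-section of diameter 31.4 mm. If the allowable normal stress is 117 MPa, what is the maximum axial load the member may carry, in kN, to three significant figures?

90.6 kN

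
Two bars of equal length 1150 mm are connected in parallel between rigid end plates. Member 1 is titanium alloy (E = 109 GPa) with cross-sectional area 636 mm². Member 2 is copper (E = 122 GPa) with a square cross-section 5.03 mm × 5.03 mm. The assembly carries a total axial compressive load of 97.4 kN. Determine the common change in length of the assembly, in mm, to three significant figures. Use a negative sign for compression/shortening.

-1.55 mm

A_2 = 25.3 mm².
Equal strain + equilibrium ⇒ each member carries load in proportion to AE: A₁E₁ = 69320000 N, A₂E₂ = 3087000 N, ΣAE = 72410000 N.
δ = PL/ΣAE = -97400·1150/72410000 = -1.547 mm.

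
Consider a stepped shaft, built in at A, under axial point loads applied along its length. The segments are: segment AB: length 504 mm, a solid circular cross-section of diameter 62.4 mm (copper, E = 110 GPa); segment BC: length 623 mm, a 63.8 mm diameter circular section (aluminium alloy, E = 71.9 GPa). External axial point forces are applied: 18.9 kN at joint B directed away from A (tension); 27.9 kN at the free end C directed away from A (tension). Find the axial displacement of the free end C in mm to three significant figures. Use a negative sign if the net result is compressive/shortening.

Internal axial forces (sectioning from the free end, tension +): N_BC = 27.9 kN, N_AB = 46.8 kN.
A_AB = 3058 mm².
A_BC = 3197 mm².
δ_AB = 46800·504/(3058·110000) = 0.07012 mm
δ_BC = 27900·623/(3197·71900) = 0.07562 mm
δ = Σδ_i = 0.1457 mm.

0.146 mm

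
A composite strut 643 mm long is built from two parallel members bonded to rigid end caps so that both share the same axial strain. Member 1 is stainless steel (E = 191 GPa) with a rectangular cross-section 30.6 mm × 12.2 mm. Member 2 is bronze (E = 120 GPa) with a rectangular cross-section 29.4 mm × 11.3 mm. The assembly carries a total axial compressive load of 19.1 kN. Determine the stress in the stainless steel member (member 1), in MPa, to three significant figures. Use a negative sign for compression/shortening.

A_1 = 373.3 mm².
A_2 = 332.2 mm².
Equal strain + equilibrium ⇒ each member carries load in proportion to AE: A₁E₁ = 71300000 N, A₂E₂ = 39870000 N, ΣAE = 111200000 N.
σ₁ = P·E₁/ΣAE = -19100·191000/111200000 = -32.82 MPa.

-32.8 MPa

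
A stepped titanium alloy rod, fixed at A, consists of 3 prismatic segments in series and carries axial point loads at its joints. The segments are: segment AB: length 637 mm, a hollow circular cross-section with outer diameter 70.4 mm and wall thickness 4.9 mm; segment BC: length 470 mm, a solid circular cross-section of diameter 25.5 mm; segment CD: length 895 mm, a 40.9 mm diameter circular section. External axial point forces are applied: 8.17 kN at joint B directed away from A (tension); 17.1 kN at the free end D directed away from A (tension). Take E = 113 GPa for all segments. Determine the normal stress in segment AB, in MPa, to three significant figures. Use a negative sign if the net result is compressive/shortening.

25.1 MPa

Internal axial forces (sectioning from the free end, tension +): N_CD = 17.1 kN, N_BC = 17.1 kN, N_AB = 25.27 kN.
A_AB = 1008 mm².
σ_AB = N_AB/A_AB = 25270/1008 = 25.06 MPa.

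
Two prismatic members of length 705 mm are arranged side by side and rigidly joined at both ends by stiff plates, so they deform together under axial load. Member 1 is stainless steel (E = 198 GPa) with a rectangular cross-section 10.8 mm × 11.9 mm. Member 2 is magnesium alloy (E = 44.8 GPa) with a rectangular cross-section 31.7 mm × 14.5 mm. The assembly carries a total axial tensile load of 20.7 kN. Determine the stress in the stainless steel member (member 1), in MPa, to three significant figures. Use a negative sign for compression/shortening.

89.0 MPa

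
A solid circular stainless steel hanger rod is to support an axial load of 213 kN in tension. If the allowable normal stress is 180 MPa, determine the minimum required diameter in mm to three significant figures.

38.8 mm

Required area A ≥ P/σ_allow = 213000/180 = 1183 mm².
For a solid circular section, d ≥ √(4A/π) = 38.82 mm.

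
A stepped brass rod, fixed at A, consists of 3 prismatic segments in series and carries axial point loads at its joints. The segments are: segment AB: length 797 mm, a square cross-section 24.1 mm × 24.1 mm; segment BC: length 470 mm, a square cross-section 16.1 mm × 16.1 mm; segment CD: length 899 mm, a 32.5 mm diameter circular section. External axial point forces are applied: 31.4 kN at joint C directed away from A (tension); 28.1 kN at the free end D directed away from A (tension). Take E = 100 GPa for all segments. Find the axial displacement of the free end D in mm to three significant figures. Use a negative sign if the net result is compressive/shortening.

2.20 mm

Internal axial forces (sectioning from the free end, tension +): N_CD = 28.1 kN, N_BC = 59.5 kN, N_AB = 59.5 kN.
A_AB = 580.8 mm².
A_BC = 259.2 mm².
A_CD = 829.6 mm².
δ_AB = 59500·797/(580.8·100000) = 0.8165 mm
δ_BC = 59500·470/(259.2·100000) = 1.079 mm
δ_CD = 28100·899/(829.6·100000) = 0.3045 mm
δ = Σδ_i = 2.2 mm.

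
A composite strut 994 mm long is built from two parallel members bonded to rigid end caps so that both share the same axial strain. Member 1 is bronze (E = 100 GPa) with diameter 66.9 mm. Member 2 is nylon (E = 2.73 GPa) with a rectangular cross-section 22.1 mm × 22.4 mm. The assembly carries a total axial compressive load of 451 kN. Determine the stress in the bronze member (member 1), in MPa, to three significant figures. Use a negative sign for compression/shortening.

-128 MPa

A_1 = 3515 mm².
A_2 = 495 mm².
Equal strain + equilibrium ⇒ each member carries load in proportion to AE: A₁E₁ = 351500000 N, A₂E₂ = 1351000 N, ΣAE = 352900000 N.
σ₁ = P·E₁/ΣAE = -451000·100000/352900000 = -127.8 MPa.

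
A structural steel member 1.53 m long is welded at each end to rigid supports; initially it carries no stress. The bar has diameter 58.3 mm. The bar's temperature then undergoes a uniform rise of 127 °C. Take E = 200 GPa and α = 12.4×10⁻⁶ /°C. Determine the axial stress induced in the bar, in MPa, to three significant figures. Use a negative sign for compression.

Free thermal expansion αLΔT = 12.4e-6 · 1530 · 127 = 2.409 mm.
The walls impose strain ε = −(2.409)/1530 = -1.5748e-03; σ = Eε = 200000 · -1.5748e-03 = -315 MPa.

-315 MPa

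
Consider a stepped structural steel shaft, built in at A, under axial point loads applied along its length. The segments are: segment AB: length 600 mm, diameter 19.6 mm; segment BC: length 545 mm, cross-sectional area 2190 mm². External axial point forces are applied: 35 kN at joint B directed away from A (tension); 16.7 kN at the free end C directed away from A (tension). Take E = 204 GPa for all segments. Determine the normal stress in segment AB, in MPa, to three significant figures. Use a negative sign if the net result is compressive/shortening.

171 MPa

Internal axial forces (sectioning from the free end, tension +): N_BC = 16.7 kN, N_AB = 51.7 kN.
A_AB = 301.7 mm².
σ_AB = N_AB/A_AB = 51700/301.7 = 171.4 MPa.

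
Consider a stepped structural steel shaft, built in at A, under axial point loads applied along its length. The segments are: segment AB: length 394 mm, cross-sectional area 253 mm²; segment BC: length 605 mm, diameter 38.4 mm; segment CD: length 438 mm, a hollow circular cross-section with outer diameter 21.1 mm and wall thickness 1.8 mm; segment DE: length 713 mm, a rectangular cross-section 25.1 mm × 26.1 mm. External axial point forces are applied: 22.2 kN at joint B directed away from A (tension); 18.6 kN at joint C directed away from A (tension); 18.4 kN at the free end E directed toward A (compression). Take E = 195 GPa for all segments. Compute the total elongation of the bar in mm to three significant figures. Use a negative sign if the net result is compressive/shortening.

-0.302 mm

Internal axial forces (sectioning from the free end, tension +): N_DE = -18.4 kN, N_CD = -18.4 kN, N_BC = 0.2 kN, N_AB = 22.4 kN.
A_BC = 1158 mm².
A_CD = 109.1 mm².
A_DE = 655.1 mm².
δ_AB = 22400·394/(253·195000) = 0.1789 mm
δ_BC = 200·605/(1158·195000) = 0.0005358 mm
δ_CD = -18400·438/(109.1·195000) = -0.3787 mm
δ_DE = -18400·713/(655.1·195000) = -0.1027 mm
δ = Σδ_i = -0.302 mm.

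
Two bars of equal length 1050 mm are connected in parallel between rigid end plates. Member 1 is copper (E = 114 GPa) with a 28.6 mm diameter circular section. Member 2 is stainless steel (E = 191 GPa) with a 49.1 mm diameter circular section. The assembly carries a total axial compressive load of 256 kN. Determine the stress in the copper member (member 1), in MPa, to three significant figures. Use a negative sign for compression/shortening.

-67.1 MPa

A_1 = 642.4 mm².
A_2 = 1893 mm².
Equal strain + equilibrium ⇒ each member carries load in proportion to AE: A₁E₁ = 73240000 N, A₂E₂ = 361600000 N, ΣAE = 434900000 N.
σ₁ = P·E₁/ΣAE = -256000·114000/434900000 = -67.11 MPa.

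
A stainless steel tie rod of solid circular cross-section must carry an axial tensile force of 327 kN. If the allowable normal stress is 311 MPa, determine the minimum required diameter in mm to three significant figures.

36.6 mm

Required area A ≥ P/σ_allow = 327000/311 = 1051 mm².
For a solid circular section, d ≥ √(4A/π) = 36.59 mm.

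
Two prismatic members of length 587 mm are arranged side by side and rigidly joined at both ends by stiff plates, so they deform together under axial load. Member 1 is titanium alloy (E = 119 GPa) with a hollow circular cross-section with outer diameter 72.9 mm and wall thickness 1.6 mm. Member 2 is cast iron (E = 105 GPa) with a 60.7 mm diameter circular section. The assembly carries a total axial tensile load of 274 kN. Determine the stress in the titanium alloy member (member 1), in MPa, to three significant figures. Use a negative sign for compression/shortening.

94.1 MPa

A_1 = 358.4 mm².
A_2 = 2894 mm².
Equal strain + equilibrium ⇒ each member carries load in proportion to AE: A₁E₁ = 42650000 N, A₂E₂ = 303800000 N, ΣAE = 346500000 N.
σ₁ = P·E₁/ΣAE = 274000·119000/346500000 = 94.1 MPa.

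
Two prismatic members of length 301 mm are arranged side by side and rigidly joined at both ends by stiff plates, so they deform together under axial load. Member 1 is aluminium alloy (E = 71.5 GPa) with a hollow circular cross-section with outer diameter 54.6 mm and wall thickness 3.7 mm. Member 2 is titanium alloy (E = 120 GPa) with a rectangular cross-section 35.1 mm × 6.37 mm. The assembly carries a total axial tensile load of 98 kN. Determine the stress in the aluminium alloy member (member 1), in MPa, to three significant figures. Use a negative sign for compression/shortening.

101 MPa

A_1 = 591.7 mm².
A_2 = 223.6 mm².
Equal strain + equilibrium ⇒ each member carries load in proportion to AE: A₁E₁ = 42300000 N, A₂E₂ = 26830000 N, ΣAE = 69130000 N.
σ₁ = P·E₁/ΣAE = 98000·71500/69130000 = 101.4 MPa.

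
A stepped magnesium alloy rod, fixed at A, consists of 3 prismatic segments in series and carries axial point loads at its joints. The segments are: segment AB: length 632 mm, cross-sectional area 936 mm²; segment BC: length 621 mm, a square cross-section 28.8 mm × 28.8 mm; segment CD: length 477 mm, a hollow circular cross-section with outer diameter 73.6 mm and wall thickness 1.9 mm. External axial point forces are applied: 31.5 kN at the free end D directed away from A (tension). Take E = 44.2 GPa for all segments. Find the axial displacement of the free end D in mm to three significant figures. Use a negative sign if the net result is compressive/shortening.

1.81 mm

Internal axial forces (sectioning from the free end, tension +): N_CD = 31.5 kN, N_BC = 31.5 kN, N_AB = 31.5 kN.
A_BC = 829.4 mm².
A_CD = 428 mm².
δ_AB = 31500·632/(936·44200) = 0.4812 mm
δ_BC = 31500·621/(829.4·44200) = 0.5336 mm
δ_CD = 31500·477/(428·44200) = 0.7943 mm
δ = Σδ_i = 1.809 mm.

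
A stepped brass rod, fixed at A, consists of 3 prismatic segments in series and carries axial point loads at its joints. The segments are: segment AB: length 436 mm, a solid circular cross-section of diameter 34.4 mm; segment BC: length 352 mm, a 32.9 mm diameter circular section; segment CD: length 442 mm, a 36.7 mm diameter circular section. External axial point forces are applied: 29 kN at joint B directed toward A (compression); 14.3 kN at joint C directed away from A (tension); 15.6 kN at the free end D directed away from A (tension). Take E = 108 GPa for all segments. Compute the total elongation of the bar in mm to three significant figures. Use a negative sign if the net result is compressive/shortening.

0.179 mm

Internal axial forces (sectioning from the free end, tension +): N_CD = 15.6 kN, N_BC = 29.9 kN, N_AB = 0.9 kN.
A_AB = 929.4 mm².
A_BC = 850.1 mm².
A_CD = 1058 mm².
δ_AB = 900·436/(929.4·108000) = 0.003909 mm
δ_BC = 29900·352/(850.1·108000) = 0.1146 mm
δ_CD = 15600·442/(1058·108000) = 0.06035 mm
δ = Σδ_i = 0.1789 mm.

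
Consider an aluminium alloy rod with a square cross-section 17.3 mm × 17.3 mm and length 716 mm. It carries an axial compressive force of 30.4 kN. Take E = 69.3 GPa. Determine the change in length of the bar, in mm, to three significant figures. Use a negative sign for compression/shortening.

A = 299.3 mm².
δ_mech = NL/(AE) = -30400·716/(299.3·69300) = -1.049 mm.

-1.05 mm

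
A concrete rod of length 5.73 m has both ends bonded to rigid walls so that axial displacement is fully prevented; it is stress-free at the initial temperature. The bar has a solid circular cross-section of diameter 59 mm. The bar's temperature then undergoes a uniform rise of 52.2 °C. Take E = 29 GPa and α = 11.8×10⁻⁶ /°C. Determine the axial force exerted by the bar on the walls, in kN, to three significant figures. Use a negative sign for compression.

-48.8 kN

Free thermal expansion αLΔT = 11.8e-6 · 5730 · 52.2 = 3.529 mm.
The walls impose strain ε = −(3.529)/5730 = -6.1596e-04; σ = Eε = 29000 · -6.1596e-04 = -17.86 MPa.
Wall reaction R = σ·A = -17.86·2734 = -48840 N = -48.84 kN.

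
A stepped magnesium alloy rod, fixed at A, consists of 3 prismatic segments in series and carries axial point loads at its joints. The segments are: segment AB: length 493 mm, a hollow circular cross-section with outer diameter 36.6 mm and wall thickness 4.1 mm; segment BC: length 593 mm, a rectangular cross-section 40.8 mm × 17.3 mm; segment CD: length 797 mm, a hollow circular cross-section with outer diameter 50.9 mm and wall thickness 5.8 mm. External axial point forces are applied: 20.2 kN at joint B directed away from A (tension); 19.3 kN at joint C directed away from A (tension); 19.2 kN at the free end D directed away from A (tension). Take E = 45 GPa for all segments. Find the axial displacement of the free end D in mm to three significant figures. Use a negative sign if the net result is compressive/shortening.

Internal axial forces (sectioning from the free end, tension +): N_CD = 19.2 kN, N_BC = 38.5 kN, N_AB = 58.7 kN.
A_AB = 418.6 mm².
A_BC = 705.8 mm².
A_CD = 821.8 mm².
δ_AB = 58700·493/(418.6·45000) = 1.536 mm
δ_BC = 38500·593/(705.8·45000) = 0.7188 mm
δ_CD = 19200·797/(821.8·45000) = 0.4138 mm
δ = Σδ_i = 2.669 mm.

2.67 mm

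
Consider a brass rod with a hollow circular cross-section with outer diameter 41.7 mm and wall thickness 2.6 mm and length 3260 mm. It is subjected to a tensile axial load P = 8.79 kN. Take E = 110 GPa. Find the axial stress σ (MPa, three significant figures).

27.5 MPa

A = 319.4 mm².
σ = N/A = 8790/319.4 = 27.52 MPa.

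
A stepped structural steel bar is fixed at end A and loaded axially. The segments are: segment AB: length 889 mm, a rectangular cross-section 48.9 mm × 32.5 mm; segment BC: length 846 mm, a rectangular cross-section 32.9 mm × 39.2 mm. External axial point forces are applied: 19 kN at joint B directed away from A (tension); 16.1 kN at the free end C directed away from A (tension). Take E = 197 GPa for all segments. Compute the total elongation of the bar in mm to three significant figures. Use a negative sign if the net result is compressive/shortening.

0.153 mm

Internal axial forces (sectioning from the free end, tension +): N_BC = 16.1 kN, N_AB = 35.1 kN.
A_AB = 1589 mm².
A_BC = 1290 mm².
δ_AB = 35100·889/(1589·197000) = 0.09967 mm
δ_BC = 16100·846/(1290·197000) = 0.05361 mm
δ = Σδ_i = 0.1533 mm.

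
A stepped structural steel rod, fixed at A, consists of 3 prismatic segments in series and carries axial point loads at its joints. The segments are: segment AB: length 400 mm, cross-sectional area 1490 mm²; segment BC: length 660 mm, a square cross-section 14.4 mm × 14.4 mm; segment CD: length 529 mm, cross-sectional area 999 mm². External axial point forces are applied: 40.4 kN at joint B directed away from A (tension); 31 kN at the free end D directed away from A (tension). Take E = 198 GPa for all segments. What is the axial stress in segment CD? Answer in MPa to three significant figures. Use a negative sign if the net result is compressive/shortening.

31.0 MPa

Internal axial forces (sectioning from the free end, tension +): N_CD = 31 kN, N_BC = 31 kN, N_AB = 71.4 kN.
σ_CD = N_CD/A_CD = 31000/999 = 31.03 MPa.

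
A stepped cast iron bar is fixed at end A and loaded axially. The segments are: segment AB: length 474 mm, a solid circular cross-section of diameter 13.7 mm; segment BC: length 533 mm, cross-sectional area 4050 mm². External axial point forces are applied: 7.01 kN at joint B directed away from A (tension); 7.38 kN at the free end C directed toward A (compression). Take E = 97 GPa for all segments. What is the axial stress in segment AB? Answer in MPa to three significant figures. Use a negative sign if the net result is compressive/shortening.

-2.51 MPa

Internal axial forces (sectioning from the free end, tension +): N_BC = -7.38 kN, N_AB = -0.37 kN.
A_AB = 147.4 mm².
σ_AB = N_AB/A_AB = -370/147.4 = -2.51 MPa.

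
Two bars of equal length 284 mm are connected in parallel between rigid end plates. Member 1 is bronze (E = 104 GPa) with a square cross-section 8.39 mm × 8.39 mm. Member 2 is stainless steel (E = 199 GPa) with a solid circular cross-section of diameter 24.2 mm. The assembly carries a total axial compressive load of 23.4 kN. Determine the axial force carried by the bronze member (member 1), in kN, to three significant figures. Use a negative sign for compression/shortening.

-1.73 kN

A_1 = 70.39 mm².
A_2 = 460 mm².
Equal strain + equilibrium ⇒ each member carries load in proportion to AE: A₁E₁ = 7321000 N, A₂E₂ = 91530000 N, ΣAE = 98850000 N.
F₁ = P·A₁E₁/ΣAE = -23400·7321000/98850000 = -1733 N.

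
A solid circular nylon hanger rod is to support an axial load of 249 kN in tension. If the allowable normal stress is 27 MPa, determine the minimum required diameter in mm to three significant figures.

Required area A ≥ P/σ_allow = 249000/27 = 9222 mm².
For a solid circular section, d ≥ √(4A/π) = 108.4 mm.

108 mm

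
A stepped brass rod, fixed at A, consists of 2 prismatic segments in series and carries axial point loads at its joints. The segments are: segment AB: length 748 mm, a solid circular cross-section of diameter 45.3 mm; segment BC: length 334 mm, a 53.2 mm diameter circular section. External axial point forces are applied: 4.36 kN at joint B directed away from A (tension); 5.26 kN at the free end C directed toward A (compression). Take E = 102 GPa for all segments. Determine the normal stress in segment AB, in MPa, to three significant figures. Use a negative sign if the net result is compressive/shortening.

Internal axial forces (sectioning from the free end, tension +): N_BC = -5.26 kN, N_AB = -0.9 kN.
A_AB = 1612 mm².
σ_AB = N_AB/A_AB = -900/1612 = -0.5584 MPa.

-0.558 MPa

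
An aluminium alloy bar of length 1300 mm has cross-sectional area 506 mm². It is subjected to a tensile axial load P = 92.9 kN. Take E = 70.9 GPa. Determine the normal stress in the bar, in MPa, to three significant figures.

σ = N/A = 92900/506 = 183.6 MPa.

184 MPa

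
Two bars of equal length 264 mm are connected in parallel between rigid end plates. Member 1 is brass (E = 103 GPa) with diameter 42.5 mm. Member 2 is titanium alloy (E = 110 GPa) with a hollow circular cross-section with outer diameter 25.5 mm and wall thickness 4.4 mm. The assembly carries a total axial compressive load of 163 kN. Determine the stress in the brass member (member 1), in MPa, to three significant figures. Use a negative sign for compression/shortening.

A_1 = 1419 mm².
A_2 = 291.7 mm².
Equal strain + equilibrium ⇒ each member carries load in proportion to AE: A₁E₁ = 146100000 N, A₂E₂ = 32080000 N, ΣAE = 178200000 N.
σ₁ = P·E₁/ΣAE = -163000·103000/178200000 = -94.21 MPa.

-94.2 MPa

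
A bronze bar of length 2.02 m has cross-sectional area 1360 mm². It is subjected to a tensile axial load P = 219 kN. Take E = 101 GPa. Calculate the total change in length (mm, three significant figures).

3.22 mm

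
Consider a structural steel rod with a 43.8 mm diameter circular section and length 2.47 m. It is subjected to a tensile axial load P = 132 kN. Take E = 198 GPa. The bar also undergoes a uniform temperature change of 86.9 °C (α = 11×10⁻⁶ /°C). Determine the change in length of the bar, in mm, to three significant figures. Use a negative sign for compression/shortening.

A = 1507 mm².
δ_mech = NL/(AE) = 132000·2470/(1507·198000) = 1.093 mm.
δ_thermal = αLΔT = 11e-6·2470·86.9 = 2.361 mm.
δ = δ_mech + δ_thermal = 3.454 mm.

3.45 mm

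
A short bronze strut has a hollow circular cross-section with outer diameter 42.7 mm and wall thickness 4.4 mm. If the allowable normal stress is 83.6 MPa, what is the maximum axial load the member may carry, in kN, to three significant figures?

A = 529.4 mm².
P_max = σ_allow · A = 83.6 · 529.4 = 44260 N = 44.26 kN.

44.3 kN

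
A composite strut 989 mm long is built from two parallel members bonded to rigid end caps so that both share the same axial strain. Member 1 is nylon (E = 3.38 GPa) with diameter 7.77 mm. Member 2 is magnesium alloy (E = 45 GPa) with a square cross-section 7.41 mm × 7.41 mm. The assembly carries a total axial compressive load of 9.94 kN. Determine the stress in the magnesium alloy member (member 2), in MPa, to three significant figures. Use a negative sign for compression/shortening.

A_1 = 47.42 mm².
A_2 = 54.91 mm².
Equal strain + equilibrium ⇒ each member carries load in proportion to AE: A₁E₁ = 160300 N, A₂E₂ = 2471000 N, ΣAE = 2631000 N.
σ₂ = P·E₂/ΣAE = -9940·45000/2631000 = -170 MPa.

-170 MPa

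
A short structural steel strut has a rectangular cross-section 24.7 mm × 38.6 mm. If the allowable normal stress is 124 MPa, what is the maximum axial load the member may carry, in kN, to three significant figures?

A = 953.4 mm².
P_max = σ_allow · A = 124 · 953.4 = 118200 N = 118.2 kN.

118 kN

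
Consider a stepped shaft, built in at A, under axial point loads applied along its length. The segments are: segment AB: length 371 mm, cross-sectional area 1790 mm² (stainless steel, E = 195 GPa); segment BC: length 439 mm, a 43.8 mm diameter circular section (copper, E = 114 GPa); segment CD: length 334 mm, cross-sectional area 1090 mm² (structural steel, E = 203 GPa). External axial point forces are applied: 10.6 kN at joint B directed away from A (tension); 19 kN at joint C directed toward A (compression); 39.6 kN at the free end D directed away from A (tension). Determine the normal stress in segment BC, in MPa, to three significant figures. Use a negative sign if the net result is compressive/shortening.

Internal axial forces (sectioning from the free end, tension +): N_CD = 39.6 kN, N_BC = 20.6 kN, N_AB = 31.2 kN.
A_BC = 1507 mm².
σ_BC = N_BC/A_BC = 20600/1507 = 13.67 MPa.

13.7 MPa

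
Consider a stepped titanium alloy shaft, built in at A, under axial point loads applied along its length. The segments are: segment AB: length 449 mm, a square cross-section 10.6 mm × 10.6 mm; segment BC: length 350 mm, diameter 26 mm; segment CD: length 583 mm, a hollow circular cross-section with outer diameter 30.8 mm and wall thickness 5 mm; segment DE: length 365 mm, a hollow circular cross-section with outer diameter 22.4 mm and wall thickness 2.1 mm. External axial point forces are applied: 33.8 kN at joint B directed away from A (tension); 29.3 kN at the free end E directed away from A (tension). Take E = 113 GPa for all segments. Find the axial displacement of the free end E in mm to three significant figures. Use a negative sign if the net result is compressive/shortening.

Internal axial forces (sectioning from the free end, tension +): N_DE = 29.3 kN, N_CD = 29.3 kN, N_BC = 29.3 kN, N_AB = 63.1 kN.
A_AB = 112.4 mm².
A_BC = 530.9 mm².
A_CD = 405.3 mm².
A_DE = 133.9 mm².
δ_AB = 63100·449/(112.4·113000) = 2.231 mm
δ_BC = 29300·350/(530.9·113000) = 0.1709 mm
δ_CD = 29300·583/(405.3·113000) = 0.373 mm
δ_DE = 29300·365/(133.9·113000) = 0.7067 mm
δ = Σδ_i = 3.482 mm.

3.48 mm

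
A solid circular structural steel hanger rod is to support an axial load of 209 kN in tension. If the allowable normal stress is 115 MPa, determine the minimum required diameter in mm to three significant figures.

48.1 mm

Required area A ≥ P/σ_allow = 209000/115 = 1817 mm².
For a solid circular section, d ≥ √(4A/π) = 48.1 mm.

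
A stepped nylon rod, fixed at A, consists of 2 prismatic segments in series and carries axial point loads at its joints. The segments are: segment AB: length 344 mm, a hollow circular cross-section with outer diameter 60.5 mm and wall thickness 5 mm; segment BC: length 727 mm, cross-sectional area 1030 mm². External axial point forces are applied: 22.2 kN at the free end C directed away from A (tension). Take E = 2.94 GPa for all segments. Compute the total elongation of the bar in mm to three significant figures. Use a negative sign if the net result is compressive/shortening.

Internal axial forces (sectioning from the free end, tension +): N_BC = 22.2 kN, N_AB = 22.2 kN.
A_AB = 871.8 mm².
δ_AB = 22200·344/(871.8·2940) = 2.98 mm
δ_BC = 22200·727/(1030·2940) = 5.33 mm
δ = Σδ_i = 8.309 mm.

8.31 mm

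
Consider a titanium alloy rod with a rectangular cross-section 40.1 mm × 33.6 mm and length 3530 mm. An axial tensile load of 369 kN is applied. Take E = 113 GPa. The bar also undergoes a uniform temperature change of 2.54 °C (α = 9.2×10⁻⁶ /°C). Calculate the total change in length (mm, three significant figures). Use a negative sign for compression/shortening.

8.64 mm

A = 1347 mm².
δ_mech = NL/(AE) = 369000·3530/(1347·113000) = 8.555 mm.
δ_thermal = αLΔT = 9.2e-6·3530·2.54 = 0.08249 mm.
δ = δ_mech + δ_thermal = 8.638 mm.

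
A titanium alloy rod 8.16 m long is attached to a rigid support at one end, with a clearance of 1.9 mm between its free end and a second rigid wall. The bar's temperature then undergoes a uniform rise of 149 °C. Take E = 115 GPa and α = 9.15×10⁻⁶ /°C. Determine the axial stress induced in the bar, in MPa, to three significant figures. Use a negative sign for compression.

Free thermal expansion αLΔT = 9.15e-6 · 8160 · 149 = 11.12 mm.
The walls engage after the gap closes; constrained expansion = 11.12 − 1.9 = 9.225 mm.
The walls impose strain ε = −(9.225)/8160 = -1.1305e-03; σ = Eε = 115000 · -1.1305e-03 = -130 MPa.

-130 MPa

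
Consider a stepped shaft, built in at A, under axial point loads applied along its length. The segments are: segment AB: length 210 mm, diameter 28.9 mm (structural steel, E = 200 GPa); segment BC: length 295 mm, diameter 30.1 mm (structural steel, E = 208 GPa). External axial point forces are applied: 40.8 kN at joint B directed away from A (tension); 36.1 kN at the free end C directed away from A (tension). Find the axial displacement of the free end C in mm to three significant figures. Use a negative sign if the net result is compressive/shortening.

0.195 mm

Internal axial forces (sectioning from the free end, tension +): N_BC = 36.1 kN, N_AB = 76.9 kN.
A_AB = 656 mm².
A_BC = 711.6 mm².
δ_AB = 76900·210/(656·200000) = 0.1231 mm
δ_BC = 36100·295/(711.6·208000) = 0.07195 mm
δ = Σδ_i = 0.195 mm.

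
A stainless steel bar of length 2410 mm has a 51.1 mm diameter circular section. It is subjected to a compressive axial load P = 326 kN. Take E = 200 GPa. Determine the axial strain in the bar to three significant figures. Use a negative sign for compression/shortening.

A = 2051 mm².
σ = N/A = -159 MPa; ε = σ/E = -159/200000 = -7.948e-04.

-7.95e-04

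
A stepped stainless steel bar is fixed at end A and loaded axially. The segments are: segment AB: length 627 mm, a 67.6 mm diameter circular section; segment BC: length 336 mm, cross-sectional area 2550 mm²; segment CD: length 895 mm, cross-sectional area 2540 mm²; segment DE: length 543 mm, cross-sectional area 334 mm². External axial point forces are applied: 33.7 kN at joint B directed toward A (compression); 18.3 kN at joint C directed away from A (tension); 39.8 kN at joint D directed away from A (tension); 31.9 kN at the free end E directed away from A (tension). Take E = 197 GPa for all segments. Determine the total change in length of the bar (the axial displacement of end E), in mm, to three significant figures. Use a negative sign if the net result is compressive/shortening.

Internal axial forces (sectioning from the free end, tension +): N_DE = 31.9 kN, N_CD = 71.7 kN, N_BC = 90 kN, N_AB = 56.3 kN.
A_AB = 3589 mm².
δ_AB = 56300·627/(3589·197000) = 0.04993 mm
δ_BC = 90000·336/(2550·197000) = 0.0602 mm
δ_CD = 71700·895/(2540·197000) = 0.1282 mm
δ_DE = 31900·543/(334·197000) = 0.2633 mm
δ = Σδ_i = 0.5016 mm.

0.502 mm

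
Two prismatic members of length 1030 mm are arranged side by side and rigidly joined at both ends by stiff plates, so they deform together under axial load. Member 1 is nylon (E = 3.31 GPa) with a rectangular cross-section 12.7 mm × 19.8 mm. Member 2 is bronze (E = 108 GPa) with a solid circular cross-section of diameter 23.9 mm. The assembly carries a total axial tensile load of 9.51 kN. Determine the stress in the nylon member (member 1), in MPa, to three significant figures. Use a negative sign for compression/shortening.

A_1 = 251.5 mm².
A_2 = 448.6 mm².
Equal strain + equilibrium ⇒ each member carries load in proportion to AE: A₁E₁ = 832300 N, A₂E₂ = 48450000 N, ΣAE = 49280000 N.
σ₁ = P·E₁/ΣAE = 9510·3310/49280000 = 0.6387 MPa.

0.639 MPa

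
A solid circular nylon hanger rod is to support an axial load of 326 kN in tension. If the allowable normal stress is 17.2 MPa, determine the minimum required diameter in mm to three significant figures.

155 mm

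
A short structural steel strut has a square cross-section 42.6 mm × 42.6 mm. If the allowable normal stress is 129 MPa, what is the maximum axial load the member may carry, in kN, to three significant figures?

A = 1815 mm².
P_max = σ_allow · A = 129 · 1815 = 234100 N = 234.1 kN.

234 kN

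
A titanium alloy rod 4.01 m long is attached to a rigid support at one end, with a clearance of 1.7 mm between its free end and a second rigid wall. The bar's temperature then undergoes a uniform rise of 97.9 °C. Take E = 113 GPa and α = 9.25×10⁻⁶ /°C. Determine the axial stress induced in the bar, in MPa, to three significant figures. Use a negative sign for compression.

Free thermal expansion αLΔT = 9.25e-6 · 4010 · 97.9 = 3.631 mm.
The walls engage after the gap closes; constrained expansion = 3.631 − 1.7 = 1.931 mm.
The walls impose strain ε = −(1.931)/4010 = -4.8163e-04; σ = Eε = 113000 · -4.8163e-04 = -54.42 MPa.

-54.4 MPa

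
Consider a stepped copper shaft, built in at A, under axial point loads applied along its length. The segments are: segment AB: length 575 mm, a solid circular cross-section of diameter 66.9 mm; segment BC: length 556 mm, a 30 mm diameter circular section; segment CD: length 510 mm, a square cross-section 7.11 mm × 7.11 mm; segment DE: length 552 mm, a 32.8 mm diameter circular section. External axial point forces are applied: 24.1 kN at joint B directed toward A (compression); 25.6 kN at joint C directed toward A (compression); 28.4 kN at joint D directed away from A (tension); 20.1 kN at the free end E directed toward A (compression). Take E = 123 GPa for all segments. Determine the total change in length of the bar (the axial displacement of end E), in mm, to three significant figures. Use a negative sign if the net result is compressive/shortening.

Internal axial forces (sectioning from the free end, tension +): N_DE = -20.1 kN, N_CD = 8.3 kN, N_BC = -17.3 kN, N_AB = -41.4 kN.
A_AB = 3515 mm².
A_BC = 706.9 mm².
A_CD = 50.55 mm².
A_DE = 845 mm².
δ_AB = -41400·575/(3515·123000) = -0.05506 mm
δ_BC = -17300·556/(706.9·123000) = -0.1106 mm
δ_CD = 8300·510/(50.55·123000) = 0.6808 mm
δ_DE = -20100·552/(845·123000) = -0.1068 mm
δ = Σδ_i = 0.4083 mm.

0.408 mm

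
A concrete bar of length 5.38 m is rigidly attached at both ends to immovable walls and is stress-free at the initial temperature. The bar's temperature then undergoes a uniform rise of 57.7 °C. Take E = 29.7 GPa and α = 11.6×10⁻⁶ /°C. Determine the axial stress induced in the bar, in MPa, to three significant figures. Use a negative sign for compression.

Free thermal expansion αLΔT = 11.6e-6 · 5380 · 57.7 = 3.601 mm.
The walls impose strain ε = −(3.601)/5380 = -6.6932e-04; σ = Eε = 29700 · -6.6932e-04 = -19.88 MPa.

-19.9 MPa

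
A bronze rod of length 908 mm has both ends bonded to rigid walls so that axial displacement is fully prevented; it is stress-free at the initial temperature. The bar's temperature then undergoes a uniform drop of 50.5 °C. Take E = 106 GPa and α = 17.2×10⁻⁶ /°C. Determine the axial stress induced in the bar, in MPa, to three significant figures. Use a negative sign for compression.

92.1 MPa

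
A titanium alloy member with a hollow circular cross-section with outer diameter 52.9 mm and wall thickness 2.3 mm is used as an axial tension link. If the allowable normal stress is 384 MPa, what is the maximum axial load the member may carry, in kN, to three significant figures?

A = 365.6 mm².
P_max = σ_allow · A = 384 · 365.6 = 140400 N = 140.4 kN.

140 kN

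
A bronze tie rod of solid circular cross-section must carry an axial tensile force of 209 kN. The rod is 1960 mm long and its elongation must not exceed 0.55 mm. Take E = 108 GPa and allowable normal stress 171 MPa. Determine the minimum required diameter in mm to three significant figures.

Required area A ≥ P/σ_allow = 209000/171 = 1222 mm².
For a solid circular section, d ≥ √(4A/π) = 39.45 mm.
Elongation limit: A ≥ PL/(Eδ_allow) = 209000·1960/(108000·0.55) = 6896 mm² ⇒ d ≥ 93.71 mm.
The elongation limit governs.

93.7 mm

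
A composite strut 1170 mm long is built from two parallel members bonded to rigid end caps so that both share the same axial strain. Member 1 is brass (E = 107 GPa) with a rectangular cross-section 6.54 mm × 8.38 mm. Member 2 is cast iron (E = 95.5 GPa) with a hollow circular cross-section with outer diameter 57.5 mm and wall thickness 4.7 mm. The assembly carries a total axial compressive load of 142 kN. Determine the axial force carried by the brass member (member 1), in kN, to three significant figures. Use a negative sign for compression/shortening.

-10.4 kN

A_1 = 54.81 mm².
A_2 = 779.6 mm².
Equal strain + equilibrium ⇒ each member carries load in proportion to AE: A₁E₁ = 5864000 N, A₂E₂ = 74450000 N, ΣAE = 80320000 N.
F₁ = P·A₁E₁/ΣAE = -142000·5864000/80320000 = -10370 N.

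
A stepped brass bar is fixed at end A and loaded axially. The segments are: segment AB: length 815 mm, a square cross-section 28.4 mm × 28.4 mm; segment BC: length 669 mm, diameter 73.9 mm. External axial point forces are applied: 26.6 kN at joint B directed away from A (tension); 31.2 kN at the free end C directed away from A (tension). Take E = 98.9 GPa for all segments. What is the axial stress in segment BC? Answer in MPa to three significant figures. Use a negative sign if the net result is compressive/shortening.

7.27 MPa

Internal axial forces (sectioning from the free end, tension +): N_BC = 31.2 kN, N_AB = 57.8 kN.
A_BC = 4289 mm².
σ_BC = N_BC/A_BC = 31200/4289 = 7.274 MPa.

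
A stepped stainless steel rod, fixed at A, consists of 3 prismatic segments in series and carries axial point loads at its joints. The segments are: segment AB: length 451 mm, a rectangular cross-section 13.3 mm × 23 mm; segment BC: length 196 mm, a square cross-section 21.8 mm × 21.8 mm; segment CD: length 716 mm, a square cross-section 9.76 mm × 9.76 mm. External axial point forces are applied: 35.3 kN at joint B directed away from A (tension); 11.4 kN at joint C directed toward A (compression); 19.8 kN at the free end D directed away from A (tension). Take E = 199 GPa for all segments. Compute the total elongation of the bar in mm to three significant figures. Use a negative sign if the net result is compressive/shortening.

1.09 mm

Internal axial forces (sectioning from the free end, tension +): N_CD = 19.8 kN, N_BC = 8.4 kN, N_AB = 43.7 kN.
A_AB = 305.9 mm².
A_BC = 475.2 mm².
A_CD = 95.26 mm².
δ_AB = 43700·451/(305.9·199000) = 0.3238 mm
δ_BC = 8400·196/(475.2·199000) = 0.01741 mm
δ_CD = 19800·716/(95.26·199000) = 0.7479 mm
δ = Σδ_i = 1.089 mm.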